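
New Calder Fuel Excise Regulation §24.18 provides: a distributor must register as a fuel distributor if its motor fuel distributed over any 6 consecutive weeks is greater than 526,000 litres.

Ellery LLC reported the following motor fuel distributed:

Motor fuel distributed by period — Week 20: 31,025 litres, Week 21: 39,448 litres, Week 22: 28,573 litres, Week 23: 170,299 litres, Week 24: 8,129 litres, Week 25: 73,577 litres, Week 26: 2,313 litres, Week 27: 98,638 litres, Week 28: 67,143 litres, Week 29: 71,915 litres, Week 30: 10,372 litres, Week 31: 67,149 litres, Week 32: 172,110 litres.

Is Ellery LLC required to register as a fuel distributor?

No

Week 20–Week 25: 31,025 litres + 39,448 litres + 28,573 litres + 170,299 litres + 8,129 litres + 73,577 litres = 351,051 litres (under)
Week 21–Week 26: 39,448 litres + 28,573 litres + 170,299 litres + 8,129 litres + 73,577 litres + 2,313 litres = 322,339 litres (under)
Week 22–Week 27: 28,573 litres + 170,299 litres + 8,129 litres + 73,577 litres + 2,313 litres + 98,638 litres = 381,529 litres (under)
Week 23–Week 28: 170,299 litres + 8,129 litres + 73,577 litres + 2,313 litres + 98,638 litres + 67,143 litres = 420,099 litres (under)
Week 24–Week 29: 8,129 litres + 73,577 litres + 2,313 litres + 98,638 litres + 67,143 litres + 71,915 litres = 321,715 litres (under)
Week 25–Week 30: 73,577 litres + 2,313 litres + 98,638 litres + 67,143 litres + 71,915 litres + 10,372 litres = 323,958 litres (under)
Week 26–Week 31: 2,313 litres + 98,638 litres + 67,143 litres + 71,915 litres + 10,372 litres + 67,149 litres = 317,530 litres (under)
Week 27–Week 32: 98,638 litres + 67,143 litres + 71,915 litres + 10,372 litres + 67,149 litres + 172,110 litres = 487,327 litres (under)
No window exceeds 526,000 litres.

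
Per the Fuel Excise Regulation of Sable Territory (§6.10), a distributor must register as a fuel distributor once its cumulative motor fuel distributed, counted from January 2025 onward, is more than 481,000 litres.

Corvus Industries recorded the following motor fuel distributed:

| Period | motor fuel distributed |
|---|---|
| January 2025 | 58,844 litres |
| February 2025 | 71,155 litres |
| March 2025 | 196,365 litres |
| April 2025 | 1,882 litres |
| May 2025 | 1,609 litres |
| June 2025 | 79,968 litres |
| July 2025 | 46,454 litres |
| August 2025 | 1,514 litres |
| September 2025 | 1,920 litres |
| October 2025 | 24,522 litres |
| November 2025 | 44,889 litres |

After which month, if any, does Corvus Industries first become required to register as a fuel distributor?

Through January 2025: 58,844 litres
Through February 2025: 129,999 litres
Through March 2025: 326,364 litres
Through April 2025: 328,246 litres
Through May 2025: 329,855 litres
Through June 2025: 409,823 litres
Through July 2025: 456,277 litres
Through August 2025: 457,791 litres
Through September 2025: 459,711 litres
Through October 2025: 484,233 litres ← exceeds threshold

October 2025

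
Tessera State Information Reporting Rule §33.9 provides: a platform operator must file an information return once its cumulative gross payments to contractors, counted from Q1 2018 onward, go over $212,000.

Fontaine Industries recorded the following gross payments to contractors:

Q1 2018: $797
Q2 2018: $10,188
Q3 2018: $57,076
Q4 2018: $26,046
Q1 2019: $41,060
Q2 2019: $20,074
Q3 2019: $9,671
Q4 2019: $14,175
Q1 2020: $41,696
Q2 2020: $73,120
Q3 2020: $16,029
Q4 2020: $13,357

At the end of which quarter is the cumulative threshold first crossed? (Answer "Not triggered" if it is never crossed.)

Q1 2020

Through Q1 2018: $797
Through Q2 2018: $10,985
Through Q3 2018: $68,061
Through Q4 2018: $94,107
Through Q1 2019: $135,167
Through Q2 2019: $155,241
Through Q3 2019: $164,912
Through Q4 2019: $179,087
Through Q1 2020: $220,783 ← exceeds threshold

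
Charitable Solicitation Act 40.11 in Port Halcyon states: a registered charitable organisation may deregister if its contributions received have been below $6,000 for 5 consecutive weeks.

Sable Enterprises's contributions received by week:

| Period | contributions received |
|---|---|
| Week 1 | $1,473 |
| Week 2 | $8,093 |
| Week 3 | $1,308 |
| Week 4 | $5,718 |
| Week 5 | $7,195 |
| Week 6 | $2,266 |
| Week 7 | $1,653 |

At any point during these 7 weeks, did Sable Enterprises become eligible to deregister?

No

Weeks below $6,000: Week 1, Week 3, Week 4, Week 6, Week 7.
Longest run of consecutive weeks below the threshold: 2.
2 < 5, so Sable Enterprises never became eligible.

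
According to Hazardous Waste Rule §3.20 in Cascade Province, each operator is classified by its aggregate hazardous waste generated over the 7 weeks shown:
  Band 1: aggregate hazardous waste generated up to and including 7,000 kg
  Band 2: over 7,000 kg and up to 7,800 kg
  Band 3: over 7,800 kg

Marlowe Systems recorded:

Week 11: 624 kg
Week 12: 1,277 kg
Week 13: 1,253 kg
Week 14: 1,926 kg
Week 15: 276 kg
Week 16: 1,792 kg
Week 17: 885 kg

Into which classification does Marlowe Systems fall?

Aggregate hazardous waste generated: 624 kg + 1,277 kg + 1,253 kg + 1,926 kg + 276 kg + 1,792 kg + 885 kg = 8,033 kg.
8,033 kg > 7,800 kg, so Band 3 applies.

Band 3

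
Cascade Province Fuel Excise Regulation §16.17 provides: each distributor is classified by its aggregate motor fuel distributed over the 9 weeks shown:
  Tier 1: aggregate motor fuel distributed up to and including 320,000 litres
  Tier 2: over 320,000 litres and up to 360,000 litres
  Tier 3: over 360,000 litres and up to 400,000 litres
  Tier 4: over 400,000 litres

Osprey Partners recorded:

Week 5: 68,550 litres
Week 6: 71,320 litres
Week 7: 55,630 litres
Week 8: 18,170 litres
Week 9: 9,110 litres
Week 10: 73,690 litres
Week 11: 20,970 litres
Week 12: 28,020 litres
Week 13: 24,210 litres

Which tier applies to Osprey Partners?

Tier 3

Aggregate motor fuel distributed: 68,550 litres + 71,320 litres + 55,630 litres + 18,170 litres + 9,110 litres + 73,690 litres + 20,970 litres + 28,020 litres + 24,210 litres = 369,670 litres.
360,000 litres < 369,670 litres ≤ 400,000 litres, so Tier 3 applies.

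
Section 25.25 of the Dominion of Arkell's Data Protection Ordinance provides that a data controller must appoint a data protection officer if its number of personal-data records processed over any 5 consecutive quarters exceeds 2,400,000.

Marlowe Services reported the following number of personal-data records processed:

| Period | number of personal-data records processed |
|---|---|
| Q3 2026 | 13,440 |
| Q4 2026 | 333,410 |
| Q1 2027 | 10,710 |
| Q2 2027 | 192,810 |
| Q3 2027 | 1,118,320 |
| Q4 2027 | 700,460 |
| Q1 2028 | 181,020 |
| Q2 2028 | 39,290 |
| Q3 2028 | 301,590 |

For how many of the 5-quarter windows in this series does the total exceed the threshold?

Q3 2026–Q3 2027: 13,440 + 333,410 + 10,710 + 192,810 + 1,118,320 = 1,668,690 (under)
Q4 2026–Q4 2027: 333,410 + 10,710 + 192,810 + 1,118,320 + 700,460 = 2,355,710 (under)
Q1 2027–Q1 2028: 10,710 + 192,810 + 1,118,320 + 700,460 + 181,020 = 2,203,320 (under)
Q2 2027–Q2 2028: 192,810 + 1,118,320 + 700,460 + 181,020 + 39,290 = 2,231,900 (under)
Q3 2027–Q3 2028: 1,118,320 + 700,460 + 181,020 + 39,290 + 301,590 = 2,340,680 (under)
0 windows exceed the threshold.

0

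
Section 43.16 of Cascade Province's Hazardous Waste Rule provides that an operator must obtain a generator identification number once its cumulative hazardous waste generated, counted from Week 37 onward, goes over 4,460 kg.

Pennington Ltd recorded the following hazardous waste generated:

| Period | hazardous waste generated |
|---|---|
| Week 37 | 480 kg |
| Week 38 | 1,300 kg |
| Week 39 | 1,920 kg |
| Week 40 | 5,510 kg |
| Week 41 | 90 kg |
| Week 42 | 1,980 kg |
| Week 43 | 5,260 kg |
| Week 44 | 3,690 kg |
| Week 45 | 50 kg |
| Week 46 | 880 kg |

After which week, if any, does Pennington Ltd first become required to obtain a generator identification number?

Through Week 37: 480 kg
Through Week 38: 1,780 kg
Through Week 39: 3,700 kg
Through Week 40: 9,210 kg ← exceeds threshold

Week 40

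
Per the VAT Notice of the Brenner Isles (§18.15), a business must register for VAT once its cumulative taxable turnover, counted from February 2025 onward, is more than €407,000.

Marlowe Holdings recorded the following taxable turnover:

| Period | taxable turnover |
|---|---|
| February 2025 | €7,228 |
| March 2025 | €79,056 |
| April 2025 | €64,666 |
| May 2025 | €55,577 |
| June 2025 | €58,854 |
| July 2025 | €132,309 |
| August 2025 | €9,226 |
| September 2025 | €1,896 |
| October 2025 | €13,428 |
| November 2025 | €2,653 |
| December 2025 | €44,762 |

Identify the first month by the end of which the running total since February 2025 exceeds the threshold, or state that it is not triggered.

Through February 2025: €7,228
Through March 2025: €86,284
Through April 2025: €150,950
Through May 2025: €206,527
Through June 2025: €265,381
Through July 2025: €397,690
Through August 2025: €406,916
Through September 2025: €408,812 ← exceeds threshold

September 2025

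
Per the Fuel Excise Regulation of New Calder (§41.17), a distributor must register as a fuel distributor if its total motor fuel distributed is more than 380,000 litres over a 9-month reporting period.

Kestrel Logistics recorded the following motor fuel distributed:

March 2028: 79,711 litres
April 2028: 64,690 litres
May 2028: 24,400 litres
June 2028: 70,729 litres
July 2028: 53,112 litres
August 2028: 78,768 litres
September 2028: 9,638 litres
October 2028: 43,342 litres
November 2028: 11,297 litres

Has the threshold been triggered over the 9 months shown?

Yes

Total motor fuel distributed: 79,711 litres + 64,690 litres + 24,400 litres + 70,729 litres + 53,112 litres + 78,768 litres + 9,638 litres + 43,342 litres + 11,297 litres = 435,687 litres.
435,687 litres > 380,000 litres, so the threshold is exceeded.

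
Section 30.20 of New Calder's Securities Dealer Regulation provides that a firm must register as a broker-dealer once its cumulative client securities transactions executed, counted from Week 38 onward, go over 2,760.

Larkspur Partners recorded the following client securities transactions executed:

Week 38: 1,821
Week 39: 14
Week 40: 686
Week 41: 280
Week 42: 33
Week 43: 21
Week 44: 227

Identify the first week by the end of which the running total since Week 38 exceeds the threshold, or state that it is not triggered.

Through Week 38: 1,821
Through Week 39: 1,835
Through Week 40: 2,521
Through Week 41: 2,801 ← exceeds threshold

Week 41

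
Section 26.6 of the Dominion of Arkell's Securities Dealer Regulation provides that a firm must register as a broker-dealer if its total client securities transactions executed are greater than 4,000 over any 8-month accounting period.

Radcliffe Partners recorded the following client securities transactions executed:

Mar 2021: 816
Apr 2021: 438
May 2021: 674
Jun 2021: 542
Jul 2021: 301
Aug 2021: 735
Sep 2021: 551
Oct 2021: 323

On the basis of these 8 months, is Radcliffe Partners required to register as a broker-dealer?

Yes

Total client securities transactions executed: 816 + 438 + 674 + 542 + 301 + 735 + 551 + 323 = 4,380.
4,380 > 4,000, so the threshold is exceeded.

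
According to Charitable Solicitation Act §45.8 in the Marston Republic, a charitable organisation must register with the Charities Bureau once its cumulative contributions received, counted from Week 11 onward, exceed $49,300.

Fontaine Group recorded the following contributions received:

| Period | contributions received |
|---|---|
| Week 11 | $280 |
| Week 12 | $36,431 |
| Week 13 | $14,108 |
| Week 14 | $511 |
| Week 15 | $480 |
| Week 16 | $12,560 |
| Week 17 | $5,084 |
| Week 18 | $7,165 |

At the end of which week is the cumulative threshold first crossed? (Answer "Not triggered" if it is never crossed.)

Week 13

Through Week 11: $280
Through Week 12: $36,711
Through Week 13: $50,819 ← exceeds threshold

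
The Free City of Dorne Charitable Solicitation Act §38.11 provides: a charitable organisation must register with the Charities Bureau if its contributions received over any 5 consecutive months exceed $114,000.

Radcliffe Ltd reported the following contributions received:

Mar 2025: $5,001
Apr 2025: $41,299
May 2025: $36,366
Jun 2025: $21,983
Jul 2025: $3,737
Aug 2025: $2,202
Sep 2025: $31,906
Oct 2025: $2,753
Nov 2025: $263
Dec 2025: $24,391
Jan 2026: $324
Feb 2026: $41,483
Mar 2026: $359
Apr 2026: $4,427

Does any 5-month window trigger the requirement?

Mar 2025–Jul 2025: $5,001 + $41,299 + $36,366 + $21,983 + $3,737 = $108,386 (under)
Apr 2025–Aug 2025: $41,299 + $36,366 + $21,983 + $3,737 + $2,202 = $105,587 (under)
May 2025–Sep 2025: $36,366 + $21,983 + $3,737 + $2,202 + $31,906 = $96,194 (under)
Jun 2025–Oct 2025: $21,983 + $3,737 + $2,202 + $31,906 + $2,753 = $62,581 (under)
Jul 2025–Nov 2025: $3,737 + $2,202 + $31,906 + $2,753 + $263 = $40,861 (under)
Aug 2025–Dec 2025: $2,202 + $31,906 + $2,753 + $263 + $24,391 = $61,515 (under)
Sep 2025–Jan 2026: $31,906 + $2,753 + $263 + $24,391 + $324 = $59,637 (under)
Oct 2025–Feb 2026: $2,753 + $263 + $24,391 + $324 + $41,483 = $69,214 (under)
Nov 2025–Mar 2026: $263 + $24,391 + $324 + $41,483 + $359 = $66,820 (under)
Dec 2025–Apr 2026: $24,391 + $324 + $41,483 + $359 + $4,427 = $70,984 (under)
No window exceeds $114,000.

No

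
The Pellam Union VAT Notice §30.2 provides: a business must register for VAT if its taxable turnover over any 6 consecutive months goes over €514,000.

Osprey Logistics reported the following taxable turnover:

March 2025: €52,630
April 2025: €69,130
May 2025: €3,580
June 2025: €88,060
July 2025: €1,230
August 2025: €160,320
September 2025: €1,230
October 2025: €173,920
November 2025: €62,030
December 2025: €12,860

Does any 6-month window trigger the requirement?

March 2025–August 2025: €52,630 + €69,130 + €3,580 + €88,060 + €1,230 + €160,320 = €374,950 (under)
April 2025–September 2025: €69,130 + €3,580 + €88,060 + €1,230 + €160,320 + €1,230 = €323,550 (under)
May 2025–October 2025: €3,580 + €88,060 + €1,230 + €160,320 + €1,230 + €173,920 = €428,340 (under)
June 2025–November 2025: €88,060 + €1,230 + €160,320 + €1,230 + €173,920 + €62,030 = €486,790 (under)
July 2025–December 2025: €1,230 + €160,320 + €1,230 + €173,920 + €62,030 + €12,860 = €411,590 (under)
No window exceeds €514,000.

No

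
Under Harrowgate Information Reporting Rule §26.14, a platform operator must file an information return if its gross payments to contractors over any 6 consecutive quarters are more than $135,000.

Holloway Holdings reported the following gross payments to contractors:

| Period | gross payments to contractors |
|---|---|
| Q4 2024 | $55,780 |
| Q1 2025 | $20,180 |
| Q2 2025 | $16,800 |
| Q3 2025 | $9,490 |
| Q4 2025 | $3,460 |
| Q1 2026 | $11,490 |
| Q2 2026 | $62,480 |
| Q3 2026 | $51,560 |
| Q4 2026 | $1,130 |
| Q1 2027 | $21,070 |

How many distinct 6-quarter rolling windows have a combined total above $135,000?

Q4 2024–Q1 2026: $55,780 + $20,180 + $16,800 + $9,490 + $3,460 + $11,490 = $117,200 (under)
Q1 2025–Q2 2026: $20,180 + $16,800 + $9,490 + $3,460 + $11,490 + $62,480 = $123,900 (under)
Q2 2025–Q3 2026: $16,800 + $9,490 + $3,460 + $11,490 + $62,480 + $51,560 = $155,280 (over)
Q3 2025–Q4 2026: $9,490 + $3,460 + $11,490 + $62,480 + $51,560 + $1,130 = $139,610 (over)
Q4 2025–Q1 2027: $3,460 + $11,490 + $62,480 + $51,560 + $1,130 + $21,070 = $151,190 (over)
3 windows exceed the threshold.

3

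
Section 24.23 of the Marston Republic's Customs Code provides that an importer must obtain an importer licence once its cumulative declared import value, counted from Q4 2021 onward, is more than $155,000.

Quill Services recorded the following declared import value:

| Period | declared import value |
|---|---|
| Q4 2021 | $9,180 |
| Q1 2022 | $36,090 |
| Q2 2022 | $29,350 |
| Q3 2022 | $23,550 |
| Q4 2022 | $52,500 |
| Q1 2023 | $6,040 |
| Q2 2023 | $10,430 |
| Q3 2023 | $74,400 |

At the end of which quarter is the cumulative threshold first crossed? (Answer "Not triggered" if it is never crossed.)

Through Q4 2021: $9,180
Through Q1 2022: $45,270
Through Q2 2022: $74,620
Through Q3 2022: $98,170
Through Q4 2022: $150,670
Through Q1 2023: $156,710 ← exceeds threshold

Q1 2023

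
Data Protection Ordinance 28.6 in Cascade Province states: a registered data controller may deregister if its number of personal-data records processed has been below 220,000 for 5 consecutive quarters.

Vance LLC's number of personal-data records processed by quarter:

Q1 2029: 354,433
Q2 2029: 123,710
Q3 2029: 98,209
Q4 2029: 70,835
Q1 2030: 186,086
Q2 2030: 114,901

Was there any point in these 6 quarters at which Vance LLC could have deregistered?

Quarters below 220,000: Q2 2029, Q3 2029, Q4 2029, Q1 2030, Q2 2030.
Longest run of consecutive quarters below the threshold: 5.
5 ≥ 5, so Vance LLC became eligible.

Yes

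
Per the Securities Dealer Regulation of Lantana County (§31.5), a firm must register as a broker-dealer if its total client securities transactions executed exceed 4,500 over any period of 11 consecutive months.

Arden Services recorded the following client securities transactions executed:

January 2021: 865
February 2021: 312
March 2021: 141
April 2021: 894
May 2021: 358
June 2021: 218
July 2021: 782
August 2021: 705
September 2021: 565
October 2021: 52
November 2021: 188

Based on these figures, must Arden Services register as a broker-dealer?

Yes

Total client securities transactions executed: 865 + 312 + 141 + 894 + 358 + 218 + 782 + 705 + 565 + 52 + 188 = 5,080.
5,080 > 4,500, so the threshold is exceeded.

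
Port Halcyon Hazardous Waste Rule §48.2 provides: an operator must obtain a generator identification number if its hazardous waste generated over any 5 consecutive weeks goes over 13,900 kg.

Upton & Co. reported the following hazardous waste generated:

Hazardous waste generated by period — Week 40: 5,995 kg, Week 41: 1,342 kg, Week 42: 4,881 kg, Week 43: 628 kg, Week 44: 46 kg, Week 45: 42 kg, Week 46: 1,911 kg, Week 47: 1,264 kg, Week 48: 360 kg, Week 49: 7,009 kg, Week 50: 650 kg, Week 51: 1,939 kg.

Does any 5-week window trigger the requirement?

Week 40–Week 44: 5,995 kg + 1,342 kg + 4,881 kg + 628 kg + 46 kg = 12,892 kg (under)
Week 41–Week 45: 1,342 kg + 4,881 kg + 628 kg + 46 kg + 42 kg = 6,939 kg (under)
Week 42–Week 46: 4,881 kg + 628 kg + 46 kg + 42 kg + 1,911 kg = 7,508 kg (under)
Week 43–Week 47: 628 kg + 46 kg + 42 kg + 1,911 kg + 1,264 kg = 3,891 kg (under)
Week 44–Week 48: 46 kg + 42 kg + 1,911 kg + 1,264 kg + 360 kg = 3,623 kg (under)
Week 45–Week 49: 42 kg + 1,911 kg + 1,264 kg + 360 kg + 7,009 kg = 10,586 kg (under)
Week 46–Week 50: 1,911 kg + 1,264 kg + 360 kg + 7,009 kg + 650 kg = 11,194 kg (under)
Week 47–Week 51: 1,264 kg + 360 kg + 7,009 kg + 650 kg + 1,939 kg = 11,222 kg (under)
No window exceeds 13,900 kg.

No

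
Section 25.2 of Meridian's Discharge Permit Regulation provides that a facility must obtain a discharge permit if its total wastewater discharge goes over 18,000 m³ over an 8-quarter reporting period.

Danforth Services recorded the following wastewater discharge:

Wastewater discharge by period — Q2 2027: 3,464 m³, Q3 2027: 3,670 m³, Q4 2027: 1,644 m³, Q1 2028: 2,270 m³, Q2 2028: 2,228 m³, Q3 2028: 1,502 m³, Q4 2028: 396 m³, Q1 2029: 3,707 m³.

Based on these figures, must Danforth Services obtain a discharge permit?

Yes

Total wastewater discharge: 3,464 m³ + 3,670 m³ + 1,644 m³ + 2,270 m³ + 2,228 m³ + 1,502 m³ + 396 m³ + 3,707 m³ = 18,881 m³.
18,881 m³ > 18,000 m³, so the threshold is exceeded.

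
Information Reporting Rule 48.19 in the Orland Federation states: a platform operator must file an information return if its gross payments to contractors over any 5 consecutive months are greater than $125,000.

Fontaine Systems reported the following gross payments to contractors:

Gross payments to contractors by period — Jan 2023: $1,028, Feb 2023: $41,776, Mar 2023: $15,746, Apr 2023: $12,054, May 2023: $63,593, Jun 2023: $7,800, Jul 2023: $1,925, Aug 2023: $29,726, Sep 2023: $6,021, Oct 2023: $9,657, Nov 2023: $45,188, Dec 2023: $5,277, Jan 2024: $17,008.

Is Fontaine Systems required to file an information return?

Jan 2023–May 2023: $1,028 + $41,776 + $15,746 + $12,054 + $63,593 = $134,197 (over)
Feb 2023–Jun 2023: $41,776 + $15,746 + $12,054 + $63,593 + $7,800 = $140,969 (over)
Mar 2023–Jul 2023: $15,746 + $12,054 + $63,593 + $7,800 + $1,925 = $101,118 (under)
Apr 2023–Aug 2023: $12,054 + $63,593 + $7,800 + $1,925 + $29,726 = $115,098 (under)
May 2023–Sep 2023: $63,593 + $7,800 + $1,925 + $29,726 + $6,021 = $109,065 (under)
Jun 2023–Oct 2023: $7,800 + $1,925 + $29,726 + $6,021 + $9,657 = $55,129 (under)
Jul 2023–Nov 2023: $1,925 + $29,726 + $6,021 + $9,657 + $45,188 = $92,517 (under)
Aug 2023–Dec 2023: $29,726 + $6,021 + $9,657 + $45,188 + $5,277 = $95,869 (under)
Sep 2023–Jan 2024: $6,021 + $9,657 + $45,188 + $5,277 + $17,008 = $83,151 (under)
At least one window exceeds $125,000.

Yes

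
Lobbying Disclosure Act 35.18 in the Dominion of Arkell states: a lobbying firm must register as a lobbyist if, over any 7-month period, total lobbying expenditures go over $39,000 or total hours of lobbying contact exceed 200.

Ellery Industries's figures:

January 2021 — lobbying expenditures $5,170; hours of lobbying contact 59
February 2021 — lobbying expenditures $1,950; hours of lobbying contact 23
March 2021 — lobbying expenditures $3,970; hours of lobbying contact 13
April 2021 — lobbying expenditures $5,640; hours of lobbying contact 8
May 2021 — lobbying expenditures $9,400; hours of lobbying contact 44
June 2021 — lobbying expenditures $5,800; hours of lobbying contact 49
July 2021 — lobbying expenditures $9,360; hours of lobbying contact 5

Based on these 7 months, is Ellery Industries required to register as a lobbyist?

Total lobbying expenditures: $5,170 + $1,950 + $3,970 + $5,640 + $9,400 + $5,800 + $9,360 = $41,290 (> $39,000).
Total hours of lobbying contact: 59 + 23 + 13 + 8 + 44 + 49 + 5 = 201 (> 200).
The test is 'or': at least one threshold is exceeded.

Yes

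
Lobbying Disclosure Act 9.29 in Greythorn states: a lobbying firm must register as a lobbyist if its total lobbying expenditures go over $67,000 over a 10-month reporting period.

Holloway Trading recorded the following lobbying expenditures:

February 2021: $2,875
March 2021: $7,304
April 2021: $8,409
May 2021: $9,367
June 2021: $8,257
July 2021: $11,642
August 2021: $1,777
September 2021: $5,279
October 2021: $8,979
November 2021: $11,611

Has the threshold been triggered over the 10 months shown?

Yes

Total lobbying expenditures: $2,875 + $7,304 + $8,409 + $9,367 + $8,257 + $11,642 + $1,777 + $5,279 + $8,979 + $11,611 = $75,500.
$75,500 > $67,000, so the threshold is exceeded.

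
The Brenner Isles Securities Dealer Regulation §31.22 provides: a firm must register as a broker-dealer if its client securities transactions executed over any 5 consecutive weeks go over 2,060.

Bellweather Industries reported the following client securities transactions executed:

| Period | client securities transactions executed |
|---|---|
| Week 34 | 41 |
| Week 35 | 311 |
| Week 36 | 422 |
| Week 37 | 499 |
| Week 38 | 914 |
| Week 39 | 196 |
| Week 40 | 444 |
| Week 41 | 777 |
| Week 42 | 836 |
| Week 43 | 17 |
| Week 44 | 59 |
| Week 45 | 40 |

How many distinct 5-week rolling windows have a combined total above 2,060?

7

Week 34–Week 38: 41 + 311 + 422 + 499 + 914 = 2,187 (over)
Week 35–Week 39: 311 + 422 + 499 + 914 + 196 = 2,342 (over)
Week 36–Week 40: 422 + 499 + 914 + 196 + 444 = 2,475 (over)
Week 37–Week 41: 499 + 914 + 196 + 444 + 777 = 2,830 (over)
Week 38–Week 42: 914 + 196 + 444 + 777 + 836 = 3,167 (over)
Week 39–Week 43: 196 + 444 + 777 + 836 + 17 = 2,270 (over)
Week 40–Week 44: 444 + 777 + 836 + 17 + 59 = 2,133 (over)
Week 41–Week 45: 777 + 836 + 17 + 59 + 40 = 1,729 (under)
7 windows exceed the threshold.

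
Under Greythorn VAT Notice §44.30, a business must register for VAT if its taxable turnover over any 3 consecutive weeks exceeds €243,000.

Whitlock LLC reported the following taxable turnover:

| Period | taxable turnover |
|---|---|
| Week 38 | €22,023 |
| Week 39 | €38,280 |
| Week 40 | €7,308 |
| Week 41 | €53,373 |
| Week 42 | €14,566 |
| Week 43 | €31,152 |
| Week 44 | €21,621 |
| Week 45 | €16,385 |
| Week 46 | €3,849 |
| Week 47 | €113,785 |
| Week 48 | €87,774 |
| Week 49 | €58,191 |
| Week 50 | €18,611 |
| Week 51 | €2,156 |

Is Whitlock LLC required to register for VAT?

Yes

Week 38–Week 40: €22,023 + €38,280 + €7,308 = €67,611 (under)
Week 39–Week 41: €38,280 + €7,308 + €53,373 = €98,961 (under)
Week 40–Week 42: €7,308 + €53,373 + €14,566 = €75,247 (under)
Week 41–Week 43: €53,373 + €14,566 + €31,152 = €99,091 (under)
Week 42–Week 44: €14,566 + €31,152 + €21,621 = €67,339 (under)
Week 43–Week 45: €31,152 + €21,621 + €16,385 = €69,158 (under)
Week 44–Week 46: €21,621 + €16,385 + €3,849 = €41,855 (under)
Week 45–Week 47: €16,385 + €3,849 + €113,785 = €134,019 (under)
Week 46–Week 48: €3,849 + €113,785 + €87,774 = €205,408 (under)
Week 47–Week 49: €113,785 + €87,774 + €58,191 = €259,750 (over)
Week 48–Week 50: €87,774 + €58,191 + €18,611 = €164,576 (under)
Week 49–Week 51: €58,191 + €18,611 + €2,156 = €78,958 (under)
At least one window exceeds €243,000.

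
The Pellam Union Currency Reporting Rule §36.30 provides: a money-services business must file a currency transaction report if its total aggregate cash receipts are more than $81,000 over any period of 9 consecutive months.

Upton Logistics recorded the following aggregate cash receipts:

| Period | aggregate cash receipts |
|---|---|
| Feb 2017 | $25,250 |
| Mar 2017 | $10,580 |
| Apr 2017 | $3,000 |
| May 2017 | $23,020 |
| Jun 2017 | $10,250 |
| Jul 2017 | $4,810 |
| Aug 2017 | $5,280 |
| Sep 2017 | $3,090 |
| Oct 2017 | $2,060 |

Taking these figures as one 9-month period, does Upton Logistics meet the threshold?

Yes

Total aggregate cash receipts: $25,250 + $10,580 + $3,000 + $23,020 + $10,250 + $4,810 + $5,280 + $3,090 + $2,060 = $87,340.
$87,340 > $81,000, so the threshold is exceeded.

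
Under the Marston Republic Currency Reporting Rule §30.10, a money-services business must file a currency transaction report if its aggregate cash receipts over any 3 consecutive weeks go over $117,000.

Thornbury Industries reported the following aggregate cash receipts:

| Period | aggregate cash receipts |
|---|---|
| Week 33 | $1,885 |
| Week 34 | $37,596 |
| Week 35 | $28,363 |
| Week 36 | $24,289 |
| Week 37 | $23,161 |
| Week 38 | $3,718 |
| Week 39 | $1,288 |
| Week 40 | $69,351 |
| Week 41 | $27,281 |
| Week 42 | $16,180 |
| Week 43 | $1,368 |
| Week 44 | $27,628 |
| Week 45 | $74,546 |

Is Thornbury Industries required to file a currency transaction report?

Week 33–Week 35: $1,885 + $37,596 + $28,363 = $67,844 (under)
Week 34–Week 36: $37,596 + $28,363 + $24,289 = $90,248 (under)
Week 35–Week 37: $28,363 + $24,289 + $23,161 = $75,813 (under)
Week 36–Week 38: $24,289 + $23,161 + $3,718 = $51,168 (under)
Week 37–Week 39: $23,161 + $3,718 + $1,288 = $28,167 (under)
Week 38–Week 40: $3,718 + $1,288 + $69,351 = $74,357 (under)
Week 39–Week 41: $1,288 + $69,351 + $27,281 = $97,920 (under)
Week 40–Week 42: $69,351 + $27,281 + $16,180 = $112,812 (under)
Week 41–Week 43: $27,281 + $16,180 + $1,368 = $44,829 (under)
Week 42–Week 44: $16,180 + $1,368 + $27,628 = $45,176 (under)
Week 43–Week 45: $1,368 + $27,628 + $74,546 = $103,542 (under)
No window exceeds $117,000.

No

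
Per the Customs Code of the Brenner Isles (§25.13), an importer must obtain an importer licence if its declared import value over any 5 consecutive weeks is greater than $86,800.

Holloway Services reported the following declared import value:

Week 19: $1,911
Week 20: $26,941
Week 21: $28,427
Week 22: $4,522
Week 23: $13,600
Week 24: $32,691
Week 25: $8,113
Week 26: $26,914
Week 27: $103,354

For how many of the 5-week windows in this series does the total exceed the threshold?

3

Week 19–Week 23: $1,911 + $26,941 + $28,427 + $4,522 + $13,600 = $75,401 (under)
Week 20–Week 24: $26,941 + $28,427 + $4,522 + $13,600 + $32,691 = $106,181 (over)
Week 21–Week 25: $28,427 + $4,522 + $13,600 + $32,691 + $8,113 = $87,353 (over)
Week 22–Week 26: $4,522 + $13,600 + $32,691 + $8,113 + $26,914 = $85,840 (under)
Week 23–Week 27: $13,600 + $32,691 + $8,113 + $26,914 + $103,354 = $184,672 (over)
3 windows exceed the threshold.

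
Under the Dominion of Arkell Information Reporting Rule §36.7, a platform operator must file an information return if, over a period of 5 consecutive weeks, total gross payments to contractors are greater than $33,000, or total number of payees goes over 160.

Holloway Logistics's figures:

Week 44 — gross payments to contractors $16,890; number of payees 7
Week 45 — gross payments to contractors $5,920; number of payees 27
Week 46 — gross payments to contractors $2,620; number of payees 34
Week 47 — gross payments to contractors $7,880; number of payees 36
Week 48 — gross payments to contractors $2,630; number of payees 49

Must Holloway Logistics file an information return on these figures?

Total gross payments to contractors: $16,890 + $5,920 + $2,620 + $7,880 + $2,630 = $35,940 (> $33,000).
Total number of payees: 7 + 27 + 34 + 36 + 49 = 153 (≤ 160).
The test is 'or': at least one threshold is exceeded.

Yes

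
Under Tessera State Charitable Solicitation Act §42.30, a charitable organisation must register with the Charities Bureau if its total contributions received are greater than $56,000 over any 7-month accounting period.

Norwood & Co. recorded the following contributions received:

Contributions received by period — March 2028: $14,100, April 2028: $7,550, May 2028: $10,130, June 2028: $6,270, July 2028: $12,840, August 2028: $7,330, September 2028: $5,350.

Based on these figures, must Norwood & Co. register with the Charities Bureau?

Yes

Total contributions received: $14,100 + $7,550 + $10,130 + $6,270 + $12,840 + $7,330 + $5,350 = $63,570.
$63,570 > $56,000, so the threshold is exceeded.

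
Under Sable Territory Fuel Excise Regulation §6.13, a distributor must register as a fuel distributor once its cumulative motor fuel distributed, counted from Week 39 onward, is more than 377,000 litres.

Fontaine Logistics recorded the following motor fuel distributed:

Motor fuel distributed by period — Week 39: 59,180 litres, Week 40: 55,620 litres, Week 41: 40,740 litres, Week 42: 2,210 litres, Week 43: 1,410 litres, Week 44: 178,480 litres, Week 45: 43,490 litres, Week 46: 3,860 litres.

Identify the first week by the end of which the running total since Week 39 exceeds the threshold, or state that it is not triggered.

Through Week 39: 59,180 litres
Through Week 40: 114,800 litres
Through Week 41: 155,540 litres
Through Week 42: 157,750 litres
Through Week 43: 159,160 litres
Through Week 44: 337,640 litres
Through Week 45: 381,130 litres ← exceeds threshold

Week 45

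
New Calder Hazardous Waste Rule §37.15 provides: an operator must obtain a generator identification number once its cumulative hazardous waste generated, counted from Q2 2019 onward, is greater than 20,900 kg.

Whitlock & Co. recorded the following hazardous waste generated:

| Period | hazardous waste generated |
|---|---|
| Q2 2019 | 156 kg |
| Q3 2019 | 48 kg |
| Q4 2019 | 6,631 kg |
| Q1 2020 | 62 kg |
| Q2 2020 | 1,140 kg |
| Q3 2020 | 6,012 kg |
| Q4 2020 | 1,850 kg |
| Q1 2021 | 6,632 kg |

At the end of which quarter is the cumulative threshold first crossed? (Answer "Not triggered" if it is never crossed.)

Through Q2 2019: 156 kg
Through Q3 2019: 204 kg
Through Q4 2019: 6,835 kg
Through Q1 2020: 6,897 kg
Through Q2 2020: 8,037 kg
Through Q3 2020: 14,049 kg
Through Q4 2020: 15,899 kg
Through Q1 2021: 22,531 kg ← exceeds threshold

Q1 2021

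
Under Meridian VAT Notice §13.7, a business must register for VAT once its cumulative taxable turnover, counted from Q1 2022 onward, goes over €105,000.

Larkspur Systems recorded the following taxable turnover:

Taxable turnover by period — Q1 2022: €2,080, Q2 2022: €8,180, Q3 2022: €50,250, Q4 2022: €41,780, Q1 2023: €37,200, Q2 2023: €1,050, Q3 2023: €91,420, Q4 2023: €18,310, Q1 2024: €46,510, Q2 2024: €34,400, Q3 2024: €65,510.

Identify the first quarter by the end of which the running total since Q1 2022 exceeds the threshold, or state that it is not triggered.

Q1 2023

Through Q1 2022: €2,080
Through Q2 2022: €10,260
Through Q3 2022: €60,510
Through Q4 2022: €102,290
Through Q1 2023: €139,490 ← exceeds threshold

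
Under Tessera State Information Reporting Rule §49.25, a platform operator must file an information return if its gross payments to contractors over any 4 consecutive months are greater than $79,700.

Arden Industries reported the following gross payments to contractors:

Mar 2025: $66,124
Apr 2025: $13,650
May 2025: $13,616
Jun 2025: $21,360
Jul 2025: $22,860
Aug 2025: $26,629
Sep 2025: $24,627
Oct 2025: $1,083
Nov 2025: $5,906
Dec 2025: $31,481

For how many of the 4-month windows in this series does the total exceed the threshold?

Mar 2025–Jun 2025: $66,124 + $13,650 + $13,616 + $21,360 = $114,750 (over)
Apr 2025–Jul 2025: $13,650 + $13,616 + $21,360 + $22,860 = $71,486 (under)
May 2025–Aug 2025: $13,616 + $21,360 + $22,860 + $26,629 = $84,465 (over)
Jun 2025–Sep 2025: $21,360 + $22,860 + $26,629 + $24,627 = $95,476 (over)
Jul 2025–Oct 2025: $22,860 + $26,629 + $24,627 + $1,083 = $75,199 (under)
Aug 2025–Nov 2025: $26,629 + $24,627 + $1,083 + $5,906 = $58,245 (under)
Sep 2025–Dec 2025: $24,627 + $1,083 + $5,906 + $31,481 = $63,097 (under)
3 windows exceed the threshold.

3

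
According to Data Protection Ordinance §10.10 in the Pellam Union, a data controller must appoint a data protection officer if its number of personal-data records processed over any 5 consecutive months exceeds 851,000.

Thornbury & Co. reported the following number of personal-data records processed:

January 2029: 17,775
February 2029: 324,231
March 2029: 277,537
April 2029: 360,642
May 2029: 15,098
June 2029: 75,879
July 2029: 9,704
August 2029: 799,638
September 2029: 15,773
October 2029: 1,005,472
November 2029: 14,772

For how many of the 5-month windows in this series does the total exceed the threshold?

6

January 2029–May 2029: 17,775 + 324,231 + 277,537 + 360,642 + 15,098 = 995,283 (over)
February 2029–June 2029: 324,231 + 277,537 + 360,642 + 15,098 + 75,879 = 1,053,387 (over)
March 2029–July 2029: 277,537 + 360,642 + 15,098 + 75,879 + 9,704 = 738,860 (under)
April 2029–August 2029: 360,642 + 15,098 + 75,879 + 9,704 + 799,638 = 1,260,961 (over)
May 2029–September 2029: 15,098 + 75,879 + 9,704 + 799,638 + 15,773 = 916,092 (over)
June 2029–October 2029: 75,879 + 9,704 + 799,638 + 15,773 + 1,005,472 = 1,906,466 (over)
July 2029–November 2029: 9,704 + 799,638 + 15,773 + 1,005,472 + 14,772 = 1,845,359 (over)
6 windows exceed the threshold.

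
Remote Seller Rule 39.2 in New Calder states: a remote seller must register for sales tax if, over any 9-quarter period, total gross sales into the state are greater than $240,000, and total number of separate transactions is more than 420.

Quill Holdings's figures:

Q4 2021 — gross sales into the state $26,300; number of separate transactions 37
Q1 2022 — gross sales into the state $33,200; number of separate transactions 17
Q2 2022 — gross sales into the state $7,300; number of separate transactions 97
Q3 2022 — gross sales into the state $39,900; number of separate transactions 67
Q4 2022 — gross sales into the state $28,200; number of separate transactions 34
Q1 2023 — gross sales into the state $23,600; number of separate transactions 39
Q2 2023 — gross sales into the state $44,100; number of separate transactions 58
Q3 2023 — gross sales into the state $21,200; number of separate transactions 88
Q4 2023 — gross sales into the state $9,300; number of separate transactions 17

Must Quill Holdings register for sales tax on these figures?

No

Total gross sales into the state: $26,300 + $33,200 + $7,300 + $39,900 + $28,200 + $23,600 + $44,100 + $21,200 + $9,300 = $233,100 (≤ $240,000).
Total number of separate transactions: 37 + 17 + 97 + 67 + 34 + 39 + 58 + 88 + 17 = 454 (> 420).
The test is 'and': the rule requires both, and at least one is not exceeded.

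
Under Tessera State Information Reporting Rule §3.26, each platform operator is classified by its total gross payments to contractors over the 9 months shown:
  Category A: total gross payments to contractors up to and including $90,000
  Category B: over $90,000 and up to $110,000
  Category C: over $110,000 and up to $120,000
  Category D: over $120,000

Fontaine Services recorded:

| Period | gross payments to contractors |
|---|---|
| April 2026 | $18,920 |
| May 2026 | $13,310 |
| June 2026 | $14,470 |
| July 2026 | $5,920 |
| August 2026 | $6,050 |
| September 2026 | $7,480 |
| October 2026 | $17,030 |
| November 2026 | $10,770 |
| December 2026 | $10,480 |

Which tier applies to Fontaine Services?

Total gross payments to contractors: $18,920 + $13,310 + $14,470 + $5,920 + $6,050 + $7,480 + $17,030 + $10,770 + $10,480 = $104,430.
$90,000 < $104,430 ≤ $110,000, so Category B applies.

Category B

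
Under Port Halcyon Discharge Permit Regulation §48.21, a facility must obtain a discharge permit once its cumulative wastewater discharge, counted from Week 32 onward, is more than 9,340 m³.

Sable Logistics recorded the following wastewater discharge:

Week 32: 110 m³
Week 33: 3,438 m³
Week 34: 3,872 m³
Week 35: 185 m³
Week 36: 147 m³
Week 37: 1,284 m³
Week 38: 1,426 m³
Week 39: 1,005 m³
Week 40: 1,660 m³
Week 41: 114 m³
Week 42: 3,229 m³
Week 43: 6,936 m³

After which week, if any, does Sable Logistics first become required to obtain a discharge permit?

Through Week 32: 110 m³
Through Week 33: 3,548 m³
Through Week 34: 7,420 m³
Through Week 35: 7,605 m³
Through Week 36: 7,752 m³
Through Week 37: 9,036 m³
Through Week 38: 10,462 m³ ← exceeds threshold

Week 38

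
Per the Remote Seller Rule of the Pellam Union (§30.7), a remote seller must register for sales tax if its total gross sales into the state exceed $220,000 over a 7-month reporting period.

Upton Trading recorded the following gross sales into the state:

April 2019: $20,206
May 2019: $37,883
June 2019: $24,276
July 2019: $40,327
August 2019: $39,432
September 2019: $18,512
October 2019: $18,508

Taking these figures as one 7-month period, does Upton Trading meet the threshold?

Total gross sales into the state: $20,206 + $37,883 + $24,276 + $40,327 + $39,432 + $18,512 + $18,508 = $199,144.
$199,144 ≤ $220,000, so the threshold is not exceeded.

No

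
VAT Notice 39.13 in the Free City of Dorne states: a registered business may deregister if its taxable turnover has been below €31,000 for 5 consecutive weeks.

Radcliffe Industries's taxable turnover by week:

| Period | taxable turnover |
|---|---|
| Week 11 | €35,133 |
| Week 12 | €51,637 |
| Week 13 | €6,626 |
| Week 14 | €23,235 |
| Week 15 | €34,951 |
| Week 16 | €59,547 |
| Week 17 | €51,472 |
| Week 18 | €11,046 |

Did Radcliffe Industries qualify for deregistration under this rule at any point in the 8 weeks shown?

Weeks below €31,000: Week 13, Week 14, Week 18.
Longest run of consecutive weeks below the threshold: 2.
2 < 5, so Radcliffe Industries never became eligible.

No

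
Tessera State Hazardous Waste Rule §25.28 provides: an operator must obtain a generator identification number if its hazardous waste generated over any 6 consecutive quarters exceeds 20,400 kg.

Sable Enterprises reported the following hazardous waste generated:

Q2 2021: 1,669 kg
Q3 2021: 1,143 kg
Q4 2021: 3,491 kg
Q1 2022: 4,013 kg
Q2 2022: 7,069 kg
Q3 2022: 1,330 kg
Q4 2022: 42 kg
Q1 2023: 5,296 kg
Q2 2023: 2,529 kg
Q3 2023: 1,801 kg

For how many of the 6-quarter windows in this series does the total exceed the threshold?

1

Q2 2021–Q3 2022: 1,669 kg + 1,143 kg + 3,491 kg + 4,013 kg + 7,069 kg + 1,330 kg = 18,715 kg (under)
Q3 2021–Q4 2022: 1,143 kg + 3,491 kg + 4,013 kg + 7,069 kg + 1,330 kg + 42 kg = 17,088 kg (under)
Q4 2021–Q1 2023: 3,491 kg + 4,013 kg + 7,069 kg + 1,330 kg + 42 kg + 5,296 kg = 21,241 kg (over)
Q1 2022–Q2 2023: 4,013 kg + 7,069 kg + 1,330 kg + 42 kg + 5,296 kg + 2,529 kg = 20,279 kg (under)
Q2 2022–Q3 2023: 7,069 kg + 1,330 kg + 42 kg + 5,296 kg + 2,529 kg + 1,801 kg = 18,067 kg (under)
1 window exceeds the threshold.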